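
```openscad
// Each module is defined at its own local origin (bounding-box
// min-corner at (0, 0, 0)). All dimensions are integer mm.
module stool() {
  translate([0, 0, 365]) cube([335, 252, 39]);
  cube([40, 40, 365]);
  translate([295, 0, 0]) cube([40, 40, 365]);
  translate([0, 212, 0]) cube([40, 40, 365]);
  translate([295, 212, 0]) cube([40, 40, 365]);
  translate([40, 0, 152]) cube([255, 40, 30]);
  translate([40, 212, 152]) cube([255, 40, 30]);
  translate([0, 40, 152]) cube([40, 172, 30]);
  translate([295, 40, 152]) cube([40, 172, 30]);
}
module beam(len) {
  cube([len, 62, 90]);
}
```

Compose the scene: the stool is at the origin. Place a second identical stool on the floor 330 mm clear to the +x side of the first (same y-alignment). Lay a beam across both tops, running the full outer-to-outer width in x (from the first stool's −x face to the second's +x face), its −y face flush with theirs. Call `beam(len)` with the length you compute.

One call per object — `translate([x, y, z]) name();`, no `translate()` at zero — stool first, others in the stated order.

stool();
translate([665, 0, 0]) stool();
translate([0, 0, 404]) beam(1000);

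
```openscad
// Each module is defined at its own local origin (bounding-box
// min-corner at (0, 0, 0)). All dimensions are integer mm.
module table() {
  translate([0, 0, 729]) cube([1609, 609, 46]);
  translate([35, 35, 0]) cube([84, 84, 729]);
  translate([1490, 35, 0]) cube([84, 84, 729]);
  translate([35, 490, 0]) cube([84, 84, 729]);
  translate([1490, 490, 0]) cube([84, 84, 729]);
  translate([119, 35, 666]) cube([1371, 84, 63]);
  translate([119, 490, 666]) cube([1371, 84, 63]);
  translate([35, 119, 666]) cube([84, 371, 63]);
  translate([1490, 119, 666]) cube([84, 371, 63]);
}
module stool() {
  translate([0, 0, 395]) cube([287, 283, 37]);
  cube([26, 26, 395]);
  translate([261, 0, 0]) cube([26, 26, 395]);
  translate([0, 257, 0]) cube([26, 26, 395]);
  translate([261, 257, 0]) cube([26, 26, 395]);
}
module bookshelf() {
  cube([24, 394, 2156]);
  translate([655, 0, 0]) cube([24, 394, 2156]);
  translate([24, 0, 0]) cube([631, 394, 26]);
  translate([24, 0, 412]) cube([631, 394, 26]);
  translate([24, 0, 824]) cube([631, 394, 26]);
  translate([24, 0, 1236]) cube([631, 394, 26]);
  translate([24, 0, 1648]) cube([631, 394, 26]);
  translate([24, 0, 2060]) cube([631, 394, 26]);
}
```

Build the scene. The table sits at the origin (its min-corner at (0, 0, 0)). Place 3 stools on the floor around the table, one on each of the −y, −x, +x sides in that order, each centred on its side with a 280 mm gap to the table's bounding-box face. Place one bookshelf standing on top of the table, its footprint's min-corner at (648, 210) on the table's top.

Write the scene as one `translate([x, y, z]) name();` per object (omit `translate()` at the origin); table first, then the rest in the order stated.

table();
translate([661, -563, 0]) stool();
translate([-567, 163, 0]) stool();
translate([1889, 163, 0]) stool();
translate([648, 210, 775]) bookshelf();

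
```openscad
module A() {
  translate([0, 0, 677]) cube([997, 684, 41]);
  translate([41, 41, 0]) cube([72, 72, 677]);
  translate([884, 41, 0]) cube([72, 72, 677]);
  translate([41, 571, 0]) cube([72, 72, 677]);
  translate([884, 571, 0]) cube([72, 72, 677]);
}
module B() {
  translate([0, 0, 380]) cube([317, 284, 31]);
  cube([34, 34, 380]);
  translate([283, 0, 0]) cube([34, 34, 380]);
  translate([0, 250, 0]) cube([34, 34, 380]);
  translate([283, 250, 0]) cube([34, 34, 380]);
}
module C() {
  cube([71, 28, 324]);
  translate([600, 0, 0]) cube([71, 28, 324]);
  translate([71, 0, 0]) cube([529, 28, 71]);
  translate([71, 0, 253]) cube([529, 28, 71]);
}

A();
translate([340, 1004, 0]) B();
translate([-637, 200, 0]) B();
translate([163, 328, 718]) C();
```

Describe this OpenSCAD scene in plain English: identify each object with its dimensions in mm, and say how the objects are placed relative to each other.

A is a rectangular dining table. The top is 997×684×41 mm with its upper surface at z = 718 mm. It stands on four 72×72 mm square legs, each inset 41 mm from the nearest pair of top edges, running from the floor to the underside of the top.

B is a four-legged stool. The seat is 317×284 mm, 31 mm thick, top at z = 411 mm. It stands on four square legs, each 34×34 mm in cross-section, from z = 0 to the seat underside, each flush with a corner of the seat.

C is a rectangular picture frame lying in the x–z plane (depth along y). The opening is 529 mm wide (x) by 182 mm tall (z), surrounded by a border 71 mm wide on all four sides. The frame is 28 mm deep and is made of two full-height vertical stiles with two horizontal rails fitted between them.

Two stools sit around the table at the +y, −x sides. The picture frame is on top of the table, centred.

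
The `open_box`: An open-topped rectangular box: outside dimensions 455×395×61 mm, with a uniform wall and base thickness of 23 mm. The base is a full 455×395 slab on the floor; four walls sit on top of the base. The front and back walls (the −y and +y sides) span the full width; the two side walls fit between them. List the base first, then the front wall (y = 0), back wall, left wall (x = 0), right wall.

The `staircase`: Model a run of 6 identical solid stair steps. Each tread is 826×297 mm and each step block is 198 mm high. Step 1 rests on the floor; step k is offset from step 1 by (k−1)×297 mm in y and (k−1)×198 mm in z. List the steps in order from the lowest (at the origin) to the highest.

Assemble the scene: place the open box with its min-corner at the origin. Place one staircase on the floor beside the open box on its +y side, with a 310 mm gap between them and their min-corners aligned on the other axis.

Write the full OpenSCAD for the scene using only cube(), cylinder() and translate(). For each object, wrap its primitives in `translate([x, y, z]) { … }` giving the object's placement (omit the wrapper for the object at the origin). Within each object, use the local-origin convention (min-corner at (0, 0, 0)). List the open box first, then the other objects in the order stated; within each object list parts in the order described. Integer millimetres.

cube([455, 395, 23]);
translate([0, 0, 23]) cube([455, 23, 38]);
translate([0, 372, 23]) cube([455, 23, 38]);
translate([0, 23, 23]) cube([23, 349, 38]);
translate([432, 23, 23]) cube([23, 349, 38]);
translate([0, 705, 0]) {
  cube([826, 297, 198]);
  translate([0, 297, 198]) cube([826, 297, 198]);
  translate([0, 594, 396]) cube([826, 297, 198]);
  translate([0, 891, 594]) cube([826, 297, 198]);
  translate([0, 1188, 792]) cube([826, 297, 198]);
  translate([0, 1485, 990]) cube([826, 297, 198]);
}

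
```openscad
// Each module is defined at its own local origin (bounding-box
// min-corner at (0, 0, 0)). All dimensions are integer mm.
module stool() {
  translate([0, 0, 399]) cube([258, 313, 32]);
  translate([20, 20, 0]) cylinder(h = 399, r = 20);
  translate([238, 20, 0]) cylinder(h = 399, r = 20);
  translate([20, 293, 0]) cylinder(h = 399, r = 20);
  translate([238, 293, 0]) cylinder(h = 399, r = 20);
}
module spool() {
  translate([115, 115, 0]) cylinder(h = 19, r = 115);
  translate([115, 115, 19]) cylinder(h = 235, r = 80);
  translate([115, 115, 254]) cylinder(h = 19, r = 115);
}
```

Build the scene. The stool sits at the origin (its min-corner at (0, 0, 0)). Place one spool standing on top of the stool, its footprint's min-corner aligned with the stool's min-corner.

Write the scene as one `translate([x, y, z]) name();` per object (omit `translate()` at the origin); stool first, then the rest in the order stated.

stool();
translate([0, 0, 431]) spool();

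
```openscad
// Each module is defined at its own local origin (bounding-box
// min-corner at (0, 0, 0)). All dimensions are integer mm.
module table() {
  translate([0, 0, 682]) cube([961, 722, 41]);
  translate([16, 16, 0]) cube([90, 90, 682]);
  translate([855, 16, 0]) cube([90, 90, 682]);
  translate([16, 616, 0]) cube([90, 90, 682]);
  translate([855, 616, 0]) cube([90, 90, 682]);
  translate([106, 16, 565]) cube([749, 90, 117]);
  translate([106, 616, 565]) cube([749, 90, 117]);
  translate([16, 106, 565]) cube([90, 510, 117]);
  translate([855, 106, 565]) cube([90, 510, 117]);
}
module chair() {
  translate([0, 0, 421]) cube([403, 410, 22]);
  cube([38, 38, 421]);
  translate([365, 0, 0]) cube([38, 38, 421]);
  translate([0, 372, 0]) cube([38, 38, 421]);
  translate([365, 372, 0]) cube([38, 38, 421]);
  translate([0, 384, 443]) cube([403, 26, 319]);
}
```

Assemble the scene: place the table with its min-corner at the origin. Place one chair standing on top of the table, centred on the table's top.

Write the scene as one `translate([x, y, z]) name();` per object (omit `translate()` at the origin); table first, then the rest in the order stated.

table();
translate([279, 156, 723]) chair();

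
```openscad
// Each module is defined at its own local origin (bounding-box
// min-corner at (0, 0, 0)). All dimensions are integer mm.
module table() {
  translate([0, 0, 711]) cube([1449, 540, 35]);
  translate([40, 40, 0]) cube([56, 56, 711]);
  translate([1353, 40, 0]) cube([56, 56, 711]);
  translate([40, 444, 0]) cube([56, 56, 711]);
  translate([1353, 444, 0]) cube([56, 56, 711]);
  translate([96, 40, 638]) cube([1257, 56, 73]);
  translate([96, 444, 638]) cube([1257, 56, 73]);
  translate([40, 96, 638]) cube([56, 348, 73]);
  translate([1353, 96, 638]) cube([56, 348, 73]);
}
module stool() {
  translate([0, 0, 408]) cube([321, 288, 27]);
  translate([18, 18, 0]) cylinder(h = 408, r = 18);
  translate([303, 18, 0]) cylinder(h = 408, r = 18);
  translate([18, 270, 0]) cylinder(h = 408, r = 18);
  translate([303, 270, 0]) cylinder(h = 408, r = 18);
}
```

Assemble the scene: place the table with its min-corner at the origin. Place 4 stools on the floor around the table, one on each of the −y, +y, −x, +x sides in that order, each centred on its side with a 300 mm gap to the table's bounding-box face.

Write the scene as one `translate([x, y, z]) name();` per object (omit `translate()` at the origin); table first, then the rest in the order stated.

table();
translate([564, -588, 0]) stool();
translate([564, 840, 0]) stool();
translate([-621, 126, 0]) stool();
translate([1749, 126, 0]) stool();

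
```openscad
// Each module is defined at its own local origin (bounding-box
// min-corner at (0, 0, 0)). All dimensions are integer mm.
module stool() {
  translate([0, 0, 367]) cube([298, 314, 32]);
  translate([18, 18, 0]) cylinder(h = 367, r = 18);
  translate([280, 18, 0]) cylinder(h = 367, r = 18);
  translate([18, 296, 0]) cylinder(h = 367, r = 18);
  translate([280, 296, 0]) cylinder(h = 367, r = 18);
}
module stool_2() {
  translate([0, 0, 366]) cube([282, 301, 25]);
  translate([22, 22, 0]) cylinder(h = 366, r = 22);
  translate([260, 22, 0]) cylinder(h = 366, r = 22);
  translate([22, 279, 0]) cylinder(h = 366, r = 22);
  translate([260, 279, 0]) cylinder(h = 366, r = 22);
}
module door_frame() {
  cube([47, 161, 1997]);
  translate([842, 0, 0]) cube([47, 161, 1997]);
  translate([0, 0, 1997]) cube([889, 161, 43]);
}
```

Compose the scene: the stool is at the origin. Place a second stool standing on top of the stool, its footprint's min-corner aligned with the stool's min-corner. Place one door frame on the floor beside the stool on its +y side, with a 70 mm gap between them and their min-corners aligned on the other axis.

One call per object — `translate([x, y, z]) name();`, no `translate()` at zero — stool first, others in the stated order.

stool();
translate([0, 0, 399]) stool_2();
translate([0, 384, 0]) door_frame();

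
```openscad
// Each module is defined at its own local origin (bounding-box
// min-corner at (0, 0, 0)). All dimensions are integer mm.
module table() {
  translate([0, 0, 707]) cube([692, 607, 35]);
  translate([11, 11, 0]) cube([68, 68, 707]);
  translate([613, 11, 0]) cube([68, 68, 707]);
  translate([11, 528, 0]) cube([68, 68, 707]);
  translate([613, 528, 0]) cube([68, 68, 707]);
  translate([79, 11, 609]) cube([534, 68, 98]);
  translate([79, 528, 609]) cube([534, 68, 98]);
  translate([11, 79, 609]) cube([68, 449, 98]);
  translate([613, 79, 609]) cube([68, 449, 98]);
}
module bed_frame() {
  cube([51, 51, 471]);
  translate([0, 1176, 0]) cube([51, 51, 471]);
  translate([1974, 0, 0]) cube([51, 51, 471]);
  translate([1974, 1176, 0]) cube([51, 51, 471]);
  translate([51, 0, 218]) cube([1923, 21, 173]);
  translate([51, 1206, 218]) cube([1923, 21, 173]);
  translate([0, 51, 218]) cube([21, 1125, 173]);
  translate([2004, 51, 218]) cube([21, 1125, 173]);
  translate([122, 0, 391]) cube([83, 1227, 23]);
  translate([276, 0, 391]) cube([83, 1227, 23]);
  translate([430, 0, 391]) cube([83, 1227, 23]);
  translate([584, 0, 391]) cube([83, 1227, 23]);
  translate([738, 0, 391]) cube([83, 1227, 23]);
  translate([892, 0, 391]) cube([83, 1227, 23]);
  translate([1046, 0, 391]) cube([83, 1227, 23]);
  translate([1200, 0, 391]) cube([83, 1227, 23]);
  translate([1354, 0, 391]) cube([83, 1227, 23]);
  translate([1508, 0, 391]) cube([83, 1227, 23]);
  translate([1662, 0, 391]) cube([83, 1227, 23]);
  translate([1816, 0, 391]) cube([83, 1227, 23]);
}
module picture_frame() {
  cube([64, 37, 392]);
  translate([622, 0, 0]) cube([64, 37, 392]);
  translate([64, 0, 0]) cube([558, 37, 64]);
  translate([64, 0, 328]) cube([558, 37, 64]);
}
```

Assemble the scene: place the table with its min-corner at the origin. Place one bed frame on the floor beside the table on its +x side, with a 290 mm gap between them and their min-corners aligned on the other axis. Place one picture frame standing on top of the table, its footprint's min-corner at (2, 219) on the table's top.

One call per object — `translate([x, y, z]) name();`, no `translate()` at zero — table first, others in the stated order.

table();
translate([982, 0, 0]) bed_frame();
translate([2, 219, 742]) picture_frame();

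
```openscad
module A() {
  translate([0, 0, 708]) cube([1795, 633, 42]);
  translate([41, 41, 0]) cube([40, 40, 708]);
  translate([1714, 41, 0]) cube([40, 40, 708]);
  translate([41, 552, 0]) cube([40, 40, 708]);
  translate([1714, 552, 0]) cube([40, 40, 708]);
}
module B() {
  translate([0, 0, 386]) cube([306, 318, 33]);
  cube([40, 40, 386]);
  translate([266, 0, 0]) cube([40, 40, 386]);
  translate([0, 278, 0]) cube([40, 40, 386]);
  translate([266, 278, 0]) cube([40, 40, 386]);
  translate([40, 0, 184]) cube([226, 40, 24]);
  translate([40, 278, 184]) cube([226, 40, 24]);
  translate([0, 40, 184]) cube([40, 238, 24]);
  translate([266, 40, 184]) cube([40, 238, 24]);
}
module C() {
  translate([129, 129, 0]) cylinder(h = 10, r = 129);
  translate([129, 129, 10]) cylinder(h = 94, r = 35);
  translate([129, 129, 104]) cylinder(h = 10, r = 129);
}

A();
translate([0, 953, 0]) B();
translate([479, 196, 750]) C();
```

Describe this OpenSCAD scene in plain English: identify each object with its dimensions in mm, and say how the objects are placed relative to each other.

A is a rectangular dining table. The top is 1795×633×42 mm with its upper surface at z = 750 mm. It stands on four 40×40 mm square legs, each inset 41 mm from the nearest pair of top edges, running from the floor to the underside of the top.

B is a four-legged stool. The seat is a 306×318×33 mm slab whose top surface is at z = 419 mm; four square legs, each 40×40 mm in cross-section, run from the floor (z = 0) to the underside of the seat, each flush with a corner of the seat. Four stretchers, 40 mm wide and 24 mm tall, connect adjacent legs with their undersides at z = 184 mm, each running between the inner faces of the legs it joins and aligned with the legs' outer faces on the other axis.

C is a spool: two coaxial disc flanges of radius 129 mm and thickness 10 mm, joined by a core cylinder of radius 35 mm and height 94 mm. The lower flange rests on z = 0 and the three cylinders share a vertical axis.

The stool is on the floor beside the table on its +y side. The spool is on top of the table.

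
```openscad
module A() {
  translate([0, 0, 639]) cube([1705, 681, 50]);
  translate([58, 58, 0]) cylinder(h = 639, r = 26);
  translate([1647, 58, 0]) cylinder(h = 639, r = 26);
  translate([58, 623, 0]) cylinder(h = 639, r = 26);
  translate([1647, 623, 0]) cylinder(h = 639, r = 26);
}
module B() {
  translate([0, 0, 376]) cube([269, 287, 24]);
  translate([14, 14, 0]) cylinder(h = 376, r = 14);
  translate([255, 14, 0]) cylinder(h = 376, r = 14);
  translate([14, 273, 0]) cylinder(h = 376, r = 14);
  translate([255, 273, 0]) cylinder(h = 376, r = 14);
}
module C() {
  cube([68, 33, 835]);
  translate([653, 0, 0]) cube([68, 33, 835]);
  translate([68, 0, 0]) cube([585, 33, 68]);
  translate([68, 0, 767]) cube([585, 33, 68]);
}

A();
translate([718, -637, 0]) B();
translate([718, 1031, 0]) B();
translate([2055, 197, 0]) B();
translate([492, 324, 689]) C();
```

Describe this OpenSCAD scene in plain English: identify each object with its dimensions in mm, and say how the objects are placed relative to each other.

A is a rectangular dining table. The top is 1705×681×50 mm with its upper surface at z = 689 mm. It stands on four round legs of 52 mm diameter, each leg's bounding box inset 32 mm from the nearest pair of top edges, running from the floor to the underside of the top.

B is a four-legged stool. The seat is 269×287 mm, 24 mm thick, top at z = 400 mm. It stands on four round legs, each 28 mm in diameter, from z = 0 to the seat underside, each leg's axis is inset half a diameter from the nearest pair of seat edges (so the leg's bounding box is flush with the corner).

C is a picture frame with a 585×699 mm rectangular opening (x by z) and a uniform 68 mm border on every side. Frame depth is 33 mm along y. It is built from two vertical stiles running the full outside height and two horizontal rails spanning the gap between the stiles.

Three stools sit around the table at the −y, +y, +x sides. The picture frame is on top of the table, centred.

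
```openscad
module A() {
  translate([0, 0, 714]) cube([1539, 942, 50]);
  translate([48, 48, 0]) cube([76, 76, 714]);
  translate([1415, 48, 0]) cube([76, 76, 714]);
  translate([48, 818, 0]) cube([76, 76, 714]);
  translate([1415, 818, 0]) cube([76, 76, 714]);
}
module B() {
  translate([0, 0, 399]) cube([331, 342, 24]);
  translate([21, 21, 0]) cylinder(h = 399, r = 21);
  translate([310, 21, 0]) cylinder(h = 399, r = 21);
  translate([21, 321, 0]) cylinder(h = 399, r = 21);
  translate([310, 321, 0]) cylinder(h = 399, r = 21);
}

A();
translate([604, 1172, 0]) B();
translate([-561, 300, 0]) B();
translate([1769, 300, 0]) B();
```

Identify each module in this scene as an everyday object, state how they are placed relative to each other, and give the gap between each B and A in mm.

Each stool's nearest face is 230 mm from the table's bounding box.

A is a table. B is a stool. Three stools sit around the table at the +y, −x, +x sides. The gap between each stool and the table is 230 mm.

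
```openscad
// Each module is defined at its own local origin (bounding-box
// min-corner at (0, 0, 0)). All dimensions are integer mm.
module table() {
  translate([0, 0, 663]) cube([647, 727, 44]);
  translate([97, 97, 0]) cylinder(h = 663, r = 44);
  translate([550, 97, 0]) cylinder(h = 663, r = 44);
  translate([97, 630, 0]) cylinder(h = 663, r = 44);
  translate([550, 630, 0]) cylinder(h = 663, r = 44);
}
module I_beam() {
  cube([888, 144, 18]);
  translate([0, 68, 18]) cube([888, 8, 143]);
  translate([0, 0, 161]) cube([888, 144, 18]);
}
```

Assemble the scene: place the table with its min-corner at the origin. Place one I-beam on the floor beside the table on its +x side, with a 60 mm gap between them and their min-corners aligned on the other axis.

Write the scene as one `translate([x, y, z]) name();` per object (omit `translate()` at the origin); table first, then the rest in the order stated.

table();
translate([707, 0, 0]) I_beam();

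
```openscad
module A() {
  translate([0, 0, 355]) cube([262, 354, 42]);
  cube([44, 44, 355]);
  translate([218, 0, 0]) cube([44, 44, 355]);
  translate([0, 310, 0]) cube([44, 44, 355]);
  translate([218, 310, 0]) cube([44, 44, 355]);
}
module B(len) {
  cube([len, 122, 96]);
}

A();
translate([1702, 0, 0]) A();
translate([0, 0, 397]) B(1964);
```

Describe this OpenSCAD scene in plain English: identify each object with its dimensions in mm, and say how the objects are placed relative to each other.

A is a four-legged stool. The seat is a 262×354×42 mm slab whose top surface is at z = 397 mm; four square legs, each 44×44 mm in cross-section, run from the floor (z = 0) to the underside of the seat, each flush with a corner of the seat.

B is a rectangular beam 1964 mm long (x), 122 mm deep (y), 96 mm thick (z).

The beam spans the tops of two stools placed 1440 mm apart, resting at z = 397 mm.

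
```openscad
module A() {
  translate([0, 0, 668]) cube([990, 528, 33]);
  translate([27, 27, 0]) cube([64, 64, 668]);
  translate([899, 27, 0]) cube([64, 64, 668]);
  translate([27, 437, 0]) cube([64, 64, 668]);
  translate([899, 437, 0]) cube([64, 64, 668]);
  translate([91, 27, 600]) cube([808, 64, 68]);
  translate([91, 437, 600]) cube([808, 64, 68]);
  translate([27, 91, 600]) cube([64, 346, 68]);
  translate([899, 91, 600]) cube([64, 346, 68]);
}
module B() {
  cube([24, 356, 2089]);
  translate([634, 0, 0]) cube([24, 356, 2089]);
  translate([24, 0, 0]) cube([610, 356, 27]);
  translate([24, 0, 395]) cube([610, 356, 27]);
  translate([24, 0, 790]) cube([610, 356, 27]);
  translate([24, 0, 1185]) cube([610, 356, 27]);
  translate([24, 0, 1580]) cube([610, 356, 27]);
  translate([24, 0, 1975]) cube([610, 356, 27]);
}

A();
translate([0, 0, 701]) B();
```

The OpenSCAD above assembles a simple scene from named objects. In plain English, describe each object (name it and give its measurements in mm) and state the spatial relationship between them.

A is a table: top 990 mm (x) × 528 mm (y), 33 mm thick, upper face at z = 701 mm, on four 64×64 mm square legs, each inset 27 mm from the nearest pair of top edges, running from z = 0 to the bottom of the top. Four apron rails, 64 mm thick and 68 mm tall, run between adjacent legs with their top edges flush with the underside of the top and their outer faces flush with the legs' outer faces.

B is a bookshelf 658 mm wide overall, 356 mm deep and 2089 mm tall. The two sides are 24 mm thick vertical panels. 6 horizontal shelves of 27 mm thickness span between the inner faces of the sides; the lowest shelf sits on the floor and shelves are stacked with a clear vertical gap of 368 mm between each pair.

The bookshelf is on top of the table.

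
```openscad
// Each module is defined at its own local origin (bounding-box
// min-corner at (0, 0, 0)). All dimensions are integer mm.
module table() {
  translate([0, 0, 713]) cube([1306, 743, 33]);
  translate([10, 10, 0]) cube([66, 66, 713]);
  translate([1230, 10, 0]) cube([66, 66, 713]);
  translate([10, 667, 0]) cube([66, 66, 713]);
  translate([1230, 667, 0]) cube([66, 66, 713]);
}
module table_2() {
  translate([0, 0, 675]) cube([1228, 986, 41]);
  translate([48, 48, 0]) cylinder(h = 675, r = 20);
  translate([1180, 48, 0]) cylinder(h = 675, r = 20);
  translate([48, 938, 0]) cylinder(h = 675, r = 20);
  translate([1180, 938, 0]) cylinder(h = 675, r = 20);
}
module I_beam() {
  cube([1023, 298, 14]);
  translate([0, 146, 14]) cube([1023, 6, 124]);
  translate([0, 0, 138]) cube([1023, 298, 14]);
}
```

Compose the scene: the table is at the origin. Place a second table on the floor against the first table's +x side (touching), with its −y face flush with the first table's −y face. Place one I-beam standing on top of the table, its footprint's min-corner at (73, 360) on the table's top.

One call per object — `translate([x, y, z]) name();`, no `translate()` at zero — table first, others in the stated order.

table();
translate([1306, 0, 0]) table_2();
translate([73, 360, 746]) I_beam();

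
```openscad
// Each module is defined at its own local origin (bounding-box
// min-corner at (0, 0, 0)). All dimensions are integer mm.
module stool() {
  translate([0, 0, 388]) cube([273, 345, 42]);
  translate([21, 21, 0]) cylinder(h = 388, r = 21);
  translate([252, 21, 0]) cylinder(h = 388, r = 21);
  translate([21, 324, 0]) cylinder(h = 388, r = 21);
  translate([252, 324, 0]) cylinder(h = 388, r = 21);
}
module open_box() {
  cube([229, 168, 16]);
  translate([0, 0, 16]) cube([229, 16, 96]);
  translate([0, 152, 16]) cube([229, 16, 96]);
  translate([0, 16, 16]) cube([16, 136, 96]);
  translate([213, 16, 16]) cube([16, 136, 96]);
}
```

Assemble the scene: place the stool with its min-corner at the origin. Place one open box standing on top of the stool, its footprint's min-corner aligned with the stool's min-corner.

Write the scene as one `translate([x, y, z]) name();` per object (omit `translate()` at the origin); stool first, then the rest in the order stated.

stool();
translate([0, 0, 430]) open_box();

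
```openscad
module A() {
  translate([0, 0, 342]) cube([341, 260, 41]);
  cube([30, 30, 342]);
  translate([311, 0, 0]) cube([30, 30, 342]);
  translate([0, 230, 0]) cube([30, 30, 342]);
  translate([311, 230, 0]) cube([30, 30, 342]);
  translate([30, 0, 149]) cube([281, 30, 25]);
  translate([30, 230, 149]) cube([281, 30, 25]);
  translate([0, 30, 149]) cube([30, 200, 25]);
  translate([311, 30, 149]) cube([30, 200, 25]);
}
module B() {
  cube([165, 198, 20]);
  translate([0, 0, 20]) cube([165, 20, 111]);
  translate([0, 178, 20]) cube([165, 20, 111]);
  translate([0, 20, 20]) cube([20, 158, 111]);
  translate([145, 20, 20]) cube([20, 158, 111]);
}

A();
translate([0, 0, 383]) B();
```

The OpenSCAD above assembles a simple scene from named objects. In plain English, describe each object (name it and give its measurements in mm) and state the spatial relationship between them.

A is a four-legged stool. The seat is a 341×260×41 mm slab whose top surface is at z = 383 mm; four square legs, each 30×30 mm in cross-section, run from the floor (z = 0) to the underside of the seat, each flush with a corner of the seat. Four stretchers, 30 mm wide and 25 mm tall, connect adjacent legs with their undersides at z = 149 mm, each running between the inner faces of the legs it joins and aligned with the legs' outer faces on the other axis.

B is an open-topped rectangular box: outside dimensions 165×198×131 mm, with a uniform wall and base thickness of 20 mm. The base is a full 165×198 slab on the floor; four walls sit on top of the base. The front and back walls (the −y and +y sides) span the full width; the two side walls fit between them.

The open box is on top of the stool.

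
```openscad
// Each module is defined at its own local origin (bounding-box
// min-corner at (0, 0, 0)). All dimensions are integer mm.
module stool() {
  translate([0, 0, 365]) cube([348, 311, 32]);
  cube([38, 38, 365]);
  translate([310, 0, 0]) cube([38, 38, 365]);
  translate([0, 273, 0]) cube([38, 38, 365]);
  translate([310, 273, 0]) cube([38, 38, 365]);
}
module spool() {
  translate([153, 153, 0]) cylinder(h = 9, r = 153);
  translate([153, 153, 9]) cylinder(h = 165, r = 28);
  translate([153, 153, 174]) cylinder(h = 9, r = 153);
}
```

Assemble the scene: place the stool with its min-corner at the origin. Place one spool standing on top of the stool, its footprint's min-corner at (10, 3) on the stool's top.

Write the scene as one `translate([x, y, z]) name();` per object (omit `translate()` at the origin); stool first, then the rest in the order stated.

stool();
translate([10, 3, 397]) spool();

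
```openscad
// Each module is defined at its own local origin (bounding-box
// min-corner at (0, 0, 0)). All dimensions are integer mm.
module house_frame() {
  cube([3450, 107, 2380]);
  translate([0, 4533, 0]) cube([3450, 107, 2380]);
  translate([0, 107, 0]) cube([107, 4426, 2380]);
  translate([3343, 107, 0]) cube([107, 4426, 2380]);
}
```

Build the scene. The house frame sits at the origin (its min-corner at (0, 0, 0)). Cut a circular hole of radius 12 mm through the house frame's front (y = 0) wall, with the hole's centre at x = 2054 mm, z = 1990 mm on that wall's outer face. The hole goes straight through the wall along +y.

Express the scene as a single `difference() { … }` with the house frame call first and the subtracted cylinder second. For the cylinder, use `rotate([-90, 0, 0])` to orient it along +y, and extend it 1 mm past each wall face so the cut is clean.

difference() {
  house_frame();
  translate([2054, -1, 1990]) rotate([-90, 0, 0]) cylinder(h = 109, r = 12);
}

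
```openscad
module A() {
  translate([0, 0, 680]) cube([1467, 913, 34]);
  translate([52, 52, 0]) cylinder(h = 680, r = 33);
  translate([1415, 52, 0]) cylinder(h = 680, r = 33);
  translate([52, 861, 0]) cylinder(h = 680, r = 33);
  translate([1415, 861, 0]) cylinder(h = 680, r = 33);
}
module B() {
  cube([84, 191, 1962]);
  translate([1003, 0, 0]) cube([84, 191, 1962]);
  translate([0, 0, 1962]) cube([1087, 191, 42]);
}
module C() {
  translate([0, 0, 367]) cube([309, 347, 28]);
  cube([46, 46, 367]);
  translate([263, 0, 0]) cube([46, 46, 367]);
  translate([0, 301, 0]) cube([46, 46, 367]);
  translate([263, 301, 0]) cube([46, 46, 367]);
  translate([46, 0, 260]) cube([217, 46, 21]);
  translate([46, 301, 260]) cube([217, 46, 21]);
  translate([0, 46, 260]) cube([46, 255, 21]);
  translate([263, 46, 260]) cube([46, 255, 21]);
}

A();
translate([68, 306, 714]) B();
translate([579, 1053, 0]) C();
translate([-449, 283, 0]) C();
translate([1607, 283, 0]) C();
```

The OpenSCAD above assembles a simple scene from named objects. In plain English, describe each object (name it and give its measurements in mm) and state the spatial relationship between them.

A is a table: top 1467 mm (x) × 913 mm (y), 34 mm thick, upper face at z = 714 mm, on four round legs of 66 mm diameter, each leg's bounding box inset 19 mm from the nearest pair of top edges, running from z = 0 to the bottom of the top.

B is a rectangular door frame: two vertical jambs of 84×191 mm section, 1962 mm tall, with a clear opening 919 mm wide between their inner faces. A header 42 mm tall and 191 mm deep lies on top of the jambs and spans the full outside width.

C is a four-legged stool. The seat is 309×347 mm, 28 mm thick, top at z = 395 mm. It stands on four square legs, each 46×46 mm in cross-section, from z = 0 to the seat underside, each flush with a corner of the seat. Four stretchers, 46 mm wide and 21 mm tall, connect adjacent legs with their undersides at z = 260 mm, each running between the inner faces of the legs it joins and aligned with the legs' outer faces on the other axis.

The door frame is on top of the table. Three stools sit around the table at the +y, −x, +x sides.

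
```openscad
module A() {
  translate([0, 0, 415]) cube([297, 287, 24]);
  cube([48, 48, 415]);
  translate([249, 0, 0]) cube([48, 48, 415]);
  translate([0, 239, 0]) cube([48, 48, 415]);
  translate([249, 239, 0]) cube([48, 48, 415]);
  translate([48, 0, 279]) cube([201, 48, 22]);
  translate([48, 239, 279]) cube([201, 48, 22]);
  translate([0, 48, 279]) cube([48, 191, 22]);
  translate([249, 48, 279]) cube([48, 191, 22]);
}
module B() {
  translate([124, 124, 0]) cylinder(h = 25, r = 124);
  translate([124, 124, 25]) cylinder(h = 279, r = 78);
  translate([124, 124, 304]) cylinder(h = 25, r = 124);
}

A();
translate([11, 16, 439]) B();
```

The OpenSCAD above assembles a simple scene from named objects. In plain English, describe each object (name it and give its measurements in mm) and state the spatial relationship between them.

A is a four-legged stool. The seat is a 297×287×24 mm slab whose top surface is at z = 439 mm; four square legs, each 48×48 mm in cross-section, run from the floor (z = 0) to the underside of the seat, each flush with a corner of the seat. Four stretchers, 48 mm wide and 22 mm tall, connect adjacent legs with their undersides at z = 279 mm, each running between the inner faces of the legs it joins and aligned with the legs' outer faces on the other axis.

B is a spool: two coaxial disc flanges of radius 124 mm and thickness 25 mm, joined by a core cylinder of radius 78 mm and height 279 mm. The lower flange rests on z = 0 and the three cylinders share a vertical axis.

The spool is on top of the stool.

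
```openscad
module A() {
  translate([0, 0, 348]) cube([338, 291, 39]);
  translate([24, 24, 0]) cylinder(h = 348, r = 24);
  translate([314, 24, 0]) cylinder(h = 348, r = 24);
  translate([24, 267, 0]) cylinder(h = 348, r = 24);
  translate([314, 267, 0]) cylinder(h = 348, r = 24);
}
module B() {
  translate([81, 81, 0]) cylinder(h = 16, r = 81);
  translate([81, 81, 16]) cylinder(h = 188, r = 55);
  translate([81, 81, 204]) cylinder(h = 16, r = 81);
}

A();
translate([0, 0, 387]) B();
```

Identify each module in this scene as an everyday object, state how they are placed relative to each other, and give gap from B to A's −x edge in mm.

A is a stool. B is a spool. The spool is on top of the stool. The gap from the spool to the stool's −x edge is 0 mm.

The spool's min-x is at 0; the stool's min-x is 0; gap = 0 mm.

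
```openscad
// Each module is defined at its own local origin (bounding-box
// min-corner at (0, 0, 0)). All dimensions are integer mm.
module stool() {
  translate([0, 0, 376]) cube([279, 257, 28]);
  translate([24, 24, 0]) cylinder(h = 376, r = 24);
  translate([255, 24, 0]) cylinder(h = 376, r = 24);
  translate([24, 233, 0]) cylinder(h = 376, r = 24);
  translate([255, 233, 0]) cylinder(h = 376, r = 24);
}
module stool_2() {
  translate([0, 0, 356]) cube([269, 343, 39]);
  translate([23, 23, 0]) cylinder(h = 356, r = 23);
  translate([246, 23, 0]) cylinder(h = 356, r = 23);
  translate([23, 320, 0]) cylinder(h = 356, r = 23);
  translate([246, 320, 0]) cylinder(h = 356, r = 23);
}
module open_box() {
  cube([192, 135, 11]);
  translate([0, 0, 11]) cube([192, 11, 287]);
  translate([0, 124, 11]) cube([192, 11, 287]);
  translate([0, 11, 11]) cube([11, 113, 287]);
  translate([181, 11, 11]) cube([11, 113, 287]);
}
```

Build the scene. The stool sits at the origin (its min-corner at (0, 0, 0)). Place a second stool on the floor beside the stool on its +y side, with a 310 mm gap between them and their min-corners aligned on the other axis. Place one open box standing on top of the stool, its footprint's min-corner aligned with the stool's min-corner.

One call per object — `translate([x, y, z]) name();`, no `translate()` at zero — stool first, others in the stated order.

stool();
translate([0, 567, 0]) stool_2();
translate([0, 0, 404]) open_box();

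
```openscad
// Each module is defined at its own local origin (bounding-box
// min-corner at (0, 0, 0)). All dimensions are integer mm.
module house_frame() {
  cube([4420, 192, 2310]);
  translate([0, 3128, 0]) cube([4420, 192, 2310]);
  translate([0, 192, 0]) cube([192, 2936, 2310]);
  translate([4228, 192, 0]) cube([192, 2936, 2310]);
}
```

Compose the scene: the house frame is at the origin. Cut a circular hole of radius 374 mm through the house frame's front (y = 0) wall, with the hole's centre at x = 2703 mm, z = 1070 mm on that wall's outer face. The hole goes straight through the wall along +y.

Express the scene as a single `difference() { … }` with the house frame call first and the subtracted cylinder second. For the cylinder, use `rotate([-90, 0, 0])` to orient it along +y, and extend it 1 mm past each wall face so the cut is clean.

difference() {
  house_frame();
  translate([2703, -1, 1070]) rotate([-90, 0, 0]) cylinder(h = 194, r = 374);
}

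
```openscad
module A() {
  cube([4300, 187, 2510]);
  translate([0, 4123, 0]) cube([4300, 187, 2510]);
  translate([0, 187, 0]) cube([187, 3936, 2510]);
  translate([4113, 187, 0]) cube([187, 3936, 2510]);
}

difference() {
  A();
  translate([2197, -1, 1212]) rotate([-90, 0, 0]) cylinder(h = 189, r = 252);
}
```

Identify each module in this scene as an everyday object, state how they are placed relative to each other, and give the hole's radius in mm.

A is a house frame. The house frame has a circular hole through its front wall. The hole's radius is 252 mm.

The subtracted cylinder has r = 252 mm.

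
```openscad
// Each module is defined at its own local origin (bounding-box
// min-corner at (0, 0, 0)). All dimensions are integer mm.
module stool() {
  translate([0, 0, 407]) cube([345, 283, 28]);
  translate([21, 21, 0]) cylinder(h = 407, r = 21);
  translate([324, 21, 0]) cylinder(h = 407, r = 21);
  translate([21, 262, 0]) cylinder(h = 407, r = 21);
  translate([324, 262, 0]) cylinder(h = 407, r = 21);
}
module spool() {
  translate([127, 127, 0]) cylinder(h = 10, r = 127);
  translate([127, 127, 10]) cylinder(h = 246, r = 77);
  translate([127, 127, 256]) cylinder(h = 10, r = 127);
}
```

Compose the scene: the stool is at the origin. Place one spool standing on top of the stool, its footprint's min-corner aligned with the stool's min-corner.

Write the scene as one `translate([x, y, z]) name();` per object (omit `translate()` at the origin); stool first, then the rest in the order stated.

stool();
translate([0, 0, 435]) spool();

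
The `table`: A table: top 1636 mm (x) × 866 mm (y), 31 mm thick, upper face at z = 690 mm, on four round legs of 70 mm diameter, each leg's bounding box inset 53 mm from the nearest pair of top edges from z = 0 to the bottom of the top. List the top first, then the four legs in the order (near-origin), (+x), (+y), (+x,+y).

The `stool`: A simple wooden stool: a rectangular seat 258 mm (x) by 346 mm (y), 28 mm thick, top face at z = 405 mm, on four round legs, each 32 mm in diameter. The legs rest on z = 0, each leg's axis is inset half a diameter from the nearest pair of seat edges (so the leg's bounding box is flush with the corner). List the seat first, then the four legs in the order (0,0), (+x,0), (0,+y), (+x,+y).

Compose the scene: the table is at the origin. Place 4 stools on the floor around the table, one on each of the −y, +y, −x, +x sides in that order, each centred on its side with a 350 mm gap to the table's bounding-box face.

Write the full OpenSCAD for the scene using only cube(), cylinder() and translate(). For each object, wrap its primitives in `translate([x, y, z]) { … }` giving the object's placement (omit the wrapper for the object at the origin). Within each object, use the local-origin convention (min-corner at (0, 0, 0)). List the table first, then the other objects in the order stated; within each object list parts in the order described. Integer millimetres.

translate([0, 0, 659]) cube([1636, 866, 31]);
translate([88, 88, 0]) cylinder(h = 659, r = 35);
translate([1548, 88, 0]) cylinder(h = 659, r = 35);
translate([88, 778, 0]) cylinder(h = 659, r = 35);
translate([1548, 778, 0]) cylinder(h = 659, r = 35);
translate([689, -696, 0]) {
  translate([0, 0, 377]) cube([258, 346, 28]);
  translate([16, 16, 0]) cylinder(h = 377, r = 16);
  translate([242, 16, 0]) cylinder(h = 377, r = 16);
  translate([16, 330, 0]) cylinder(h = 377, r = 16);
  translate([242, 330, 0]) cylinder(h = 377, r = 16);
}
translate([689, 1216, 0]) {
  translate([0, 0, 377]) cube([258, 346, 28]);
  translate([16, 16, 0]) cylinder(h = 377, r = 16);
  translate([242, 16, 0]) cylinder(h = 377, r = 16);
  translate([16, 330, 0]) cylinder(h = 377, r = 16);
  translate([242, 330, 0]) cylinder(h = 377, r = 16);
}
translate([-608, 260, 0]) {
  translate([0, 0, 377]) cube([258, 346, 28]);
  translate([16, 16, 0]) cylinder(h = 377, r = 16);
  translate([242, 16, 0]) cylinder(h = 377, r = 16);
  translate([16, 330, 0]) cylinder(h = 377, r = 16);
  translate([242, 330, 0]) cylinder(h = 377, r = 16);
}
translate([1986, 260, 0]) {
  translate([0, 0, 377]) cube([258, 346, 28]);
  translate([16, 16, 0]) cylinder(h = 377, r = 16);
  translate([242, 16, 0]) cylinder(h = 377, r = 16);
  translate([16, 330, 0]) cylinder(h = 377, r = 16);
  translate([242, 330, 0]) cylinder(h = 377, r = 16);
}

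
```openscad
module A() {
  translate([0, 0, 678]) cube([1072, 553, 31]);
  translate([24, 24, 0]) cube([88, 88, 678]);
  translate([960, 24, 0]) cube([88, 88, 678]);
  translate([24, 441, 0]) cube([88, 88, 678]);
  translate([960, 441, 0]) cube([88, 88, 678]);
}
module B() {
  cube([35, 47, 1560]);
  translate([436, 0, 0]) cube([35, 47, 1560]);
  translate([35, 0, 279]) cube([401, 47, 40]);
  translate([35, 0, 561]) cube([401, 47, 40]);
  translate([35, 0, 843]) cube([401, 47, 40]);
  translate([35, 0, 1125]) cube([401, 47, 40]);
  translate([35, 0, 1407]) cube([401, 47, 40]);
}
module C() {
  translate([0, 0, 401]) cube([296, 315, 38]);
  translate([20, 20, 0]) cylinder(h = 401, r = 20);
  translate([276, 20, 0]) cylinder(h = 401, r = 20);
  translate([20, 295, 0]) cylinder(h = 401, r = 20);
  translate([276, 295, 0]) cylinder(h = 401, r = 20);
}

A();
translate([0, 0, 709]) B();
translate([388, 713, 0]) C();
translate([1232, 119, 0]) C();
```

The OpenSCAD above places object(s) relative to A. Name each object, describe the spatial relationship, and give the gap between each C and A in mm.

A is a table. B is a ladder. C is a stool. The ladder is on top of the table. Two stools sit around the table at the +y, +x sides. The gap between each stool and the table is 160 mm.

Each stool's nearest face is 160 mm from the table's bounding box.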